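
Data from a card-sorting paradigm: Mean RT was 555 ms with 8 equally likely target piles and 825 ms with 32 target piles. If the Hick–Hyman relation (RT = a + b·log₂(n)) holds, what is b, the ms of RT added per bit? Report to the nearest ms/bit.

The slope on a log₂ axis is (825 − 555) / (5 − 3) = 135 ms/bit.

135 ms/bit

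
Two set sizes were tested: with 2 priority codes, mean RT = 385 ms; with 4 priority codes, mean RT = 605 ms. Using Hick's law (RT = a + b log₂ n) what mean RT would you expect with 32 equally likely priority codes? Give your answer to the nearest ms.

1265 ms

Fit slope and intercept:
  b = (605 − 385) / (log₂ 4 − log₂ 2) = 220 / (2 − 1) = 220 ms/bit
  a = 385 − 220 × 1 = 165 ms
Then RT(32) = 165 + 220 × log₂ 32 = 165 + 220 × 5 ≈ 1265.000 ms.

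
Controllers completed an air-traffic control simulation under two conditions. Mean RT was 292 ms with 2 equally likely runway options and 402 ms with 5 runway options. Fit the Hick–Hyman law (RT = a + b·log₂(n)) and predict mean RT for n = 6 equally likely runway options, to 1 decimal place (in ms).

423.9 ms

Solve the two-equation system in a and b:
  b = (402 − 292) / (log₂ 5 − log₂ 2) = 110 / (2.3219 − 1) = 83.212 ms/bit
  a = 292 − 83.212 × 1 = 208.788 ms
Then RT(6) = 208.788 + 83.212 × log₂ 6 = 208.788 + 83.212 × 2.5850 ≈ 423.888 ms.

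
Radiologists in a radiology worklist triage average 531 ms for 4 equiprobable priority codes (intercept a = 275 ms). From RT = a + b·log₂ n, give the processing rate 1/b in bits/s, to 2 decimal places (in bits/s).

7.81 bits/s

Choice component = 531 − 275 = 256 ms over log₂(4) = 2 bits.
b = 256 / 2 = 128.000 ms/bit, so 1/b = 7.812 bits/s.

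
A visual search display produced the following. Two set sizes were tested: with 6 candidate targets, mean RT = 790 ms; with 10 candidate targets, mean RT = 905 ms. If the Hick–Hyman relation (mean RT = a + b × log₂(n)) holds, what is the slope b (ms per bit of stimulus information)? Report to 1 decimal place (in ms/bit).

156.0 ms/bit

The slope on a log₂ axis is (905 − 790) / (3.3219 − 2.5850) = 156.045 ms/bit.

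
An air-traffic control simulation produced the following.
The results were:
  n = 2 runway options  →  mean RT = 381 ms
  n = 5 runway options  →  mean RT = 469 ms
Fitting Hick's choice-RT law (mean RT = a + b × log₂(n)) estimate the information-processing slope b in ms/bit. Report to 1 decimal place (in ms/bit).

66.6 ms/bit

Slope: b = (469 − 381) / (log₂ 5 − log₂ 2) = 88/1.3219 = 66.569 ms/bit.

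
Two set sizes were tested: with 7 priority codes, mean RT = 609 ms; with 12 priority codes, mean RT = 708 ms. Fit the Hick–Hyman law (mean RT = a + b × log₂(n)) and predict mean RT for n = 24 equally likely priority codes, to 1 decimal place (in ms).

835.3 ms

Solve the two-equation system in a and b:
  b = (708 − 609) / (log₂ 12 − log₂ 7) = 99 / (3.5850 − 2.8074) = 127.314 ms/bit
  a = 609 − 127.314 × 2.8074 = 251.586 ms
Then RT(24) = 251.586 + 127.314 × log₂ 24 = 251.586 + 127.314 × 4.5850 ≈ 835.314 ms.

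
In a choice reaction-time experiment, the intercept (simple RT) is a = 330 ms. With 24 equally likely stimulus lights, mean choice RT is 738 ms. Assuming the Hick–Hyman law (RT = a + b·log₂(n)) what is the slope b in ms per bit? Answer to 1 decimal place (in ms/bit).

24 alternatives carry log₂ 24 = 4.5850 bits; the choice cost is 738 − 330 = 408 ms, so b = 408/4.5850 = 88.987 ms/bit.

89.0 ms/bit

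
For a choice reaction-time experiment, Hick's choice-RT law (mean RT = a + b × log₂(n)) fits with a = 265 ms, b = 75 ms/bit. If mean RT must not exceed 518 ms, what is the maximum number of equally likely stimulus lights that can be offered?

Information budget: (518 − 265)/75 = 3.3733 bits, so n ≤ 2^3.3733 = 10.363 → at most 10.

10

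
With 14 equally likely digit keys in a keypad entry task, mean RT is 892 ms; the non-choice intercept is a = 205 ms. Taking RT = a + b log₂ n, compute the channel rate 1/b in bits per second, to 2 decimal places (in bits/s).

Choice component = 892 − 205 = 687 ms over log₂(14) = 3.8074 bits.
b = 687 / 3.8074 = 180.440 ms/bit, so 1/b = 5.542 bits/s.

5.54 bits/s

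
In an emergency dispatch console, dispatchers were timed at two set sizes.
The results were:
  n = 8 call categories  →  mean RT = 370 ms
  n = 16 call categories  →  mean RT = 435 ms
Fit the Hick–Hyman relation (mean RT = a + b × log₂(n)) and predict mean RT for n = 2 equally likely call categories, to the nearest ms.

240 ms

Solve the two-equation system in a and b:
  b = (435 − 370) / (log₂ 16 − log₂ 8) = 65 / (4 − 3) = 65 ms/bit
  a = 370 − 65 × 3 = 175 ms
Then RT(2) = 175 + 65 × log₂ 2 = 175 + 65 × 1 ≈ 240.000 ms.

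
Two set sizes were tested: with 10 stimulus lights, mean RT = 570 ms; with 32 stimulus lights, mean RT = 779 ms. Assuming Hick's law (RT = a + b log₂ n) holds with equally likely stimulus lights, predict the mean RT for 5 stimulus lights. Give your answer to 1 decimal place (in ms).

With log₂ n on the abscissa the relation is linear; from the two conditions:
  b = (779 − 570) / (log₂ 32 − log₂ 10) = 209 / (5 − 3.3219) = 124.548 ms/bit
  a = 570 − 124.548 × 3.3219 = 156.261 ms
Then RT(5) = 156.261 + 124.548 × log₂ 5 = 156.261 + 124.548 × 2.3219 ≈ 445.452 ms.

445.5 ms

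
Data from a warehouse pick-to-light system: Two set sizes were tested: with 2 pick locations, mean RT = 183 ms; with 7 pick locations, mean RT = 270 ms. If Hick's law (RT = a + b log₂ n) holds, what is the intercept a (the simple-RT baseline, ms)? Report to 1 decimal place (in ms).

b = (RT₂ − RT₁)/(log₂ n₂ − log₂ n₁) = (270 − 183)/(2.8074 − 1) = 48.137 ms/bit.
a = RT₁ − b·log₂ n₁ = 183 − 48.137 × 1 = 134.863 ms.

134.9 ms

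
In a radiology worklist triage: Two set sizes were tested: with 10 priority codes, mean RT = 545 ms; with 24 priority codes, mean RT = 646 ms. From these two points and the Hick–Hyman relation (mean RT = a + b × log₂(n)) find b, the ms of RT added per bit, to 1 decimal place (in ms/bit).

The slope on a log₂ axis is (646 − 545) / (4.5850 − 3.3219) = 79.966 ms/bit.

80.0 ms/bit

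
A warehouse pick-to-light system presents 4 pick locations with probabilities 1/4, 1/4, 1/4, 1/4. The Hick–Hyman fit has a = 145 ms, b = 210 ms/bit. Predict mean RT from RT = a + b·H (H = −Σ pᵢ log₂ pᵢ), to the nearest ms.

565 ms

Each term −pᵢ log₂ pᵢ: 0.25·2 + 0.25·2 + 0.25·2 + 0.25·2; summed, H = 2.000 bits.
Mean RT = a + bH = 145 + 210·2.000 = 565.00 ms.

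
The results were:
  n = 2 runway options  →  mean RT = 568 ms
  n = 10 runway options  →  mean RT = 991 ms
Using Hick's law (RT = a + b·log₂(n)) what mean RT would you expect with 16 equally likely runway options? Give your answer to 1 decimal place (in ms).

Solve the two-equation system in a and b:
  b = (991 − 568) / (log₂ 10 − log₂ 2) = 423 / (3.3219 − 1) = 182.176 ms/bit
  a = 568 − 182.176 × 1 = 385.824 ms
Then RT(16) = 385.824 + 182.176 × log₂ 16 = 385.824 + 182.176 × 4 ≈ 1114.529 ms.

1114.5 ms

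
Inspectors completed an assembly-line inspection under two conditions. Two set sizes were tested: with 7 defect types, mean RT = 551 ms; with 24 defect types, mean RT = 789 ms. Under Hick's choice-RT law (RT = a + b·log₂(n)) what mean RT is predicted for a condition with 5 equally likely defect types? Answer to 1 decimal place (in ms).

486.0 ms

Fit slope and intercept:
  b = (789 − 551) / (log₂ 24 − log₂ 7) = 238 / (4.5850 − 2.8074) = 133.888 ms/bit
  a = 551 − 133.888 × 2.8074 = 175.129 ms
Then RT(5) = 175.129 + 133.888 × log₂ 5 = 175.129 + 133.888 × 2.3219 ≈ 486.007 ms.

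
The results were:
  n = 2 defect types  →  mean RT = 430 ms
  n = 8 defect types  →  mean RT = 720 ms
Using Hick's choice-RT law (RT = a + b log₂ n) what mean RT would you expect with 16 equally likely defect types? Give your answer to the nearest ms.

865 ms

Fit slope and intercept:
  b = (720 − 430) / (log₂ 8 − log₂ 2) = 290 / (3 − 1) = 145 ms/bit
  a = 430 − 145 × 1 = 285 ms
Then RT(16) = 285 + 145 × log₂ 16 = 285 + 145 × 4 ≈ 865.000 ms.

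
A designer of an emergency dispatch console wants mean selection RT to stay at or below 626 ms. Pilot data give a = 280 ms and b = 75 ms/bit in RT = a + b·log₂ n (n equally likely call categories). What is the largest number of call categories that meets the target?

24

75·log₂ n ≤ 626 − 280 = 346, giving log₂ n ≤ 4.6133 and n ≤ 24.477. The largest whole number is 24.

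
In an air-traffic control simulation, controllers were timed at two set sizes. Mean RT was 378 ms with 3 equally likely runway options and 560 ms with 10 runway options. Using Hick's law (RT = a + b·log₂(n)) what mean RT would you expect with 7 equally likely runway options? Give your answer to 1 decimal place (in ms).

506.1 ms

With log₂ n on the abscissa the relation is linear; from the two conditions:
  b = (560 − 378) / (log₂ 10 − log₂ 3) = 182 / (3.3219 − 1.5850) = 104.780 ms/bit
  a = 378 − 104.780 × 1.5850 = 211.927 ms
Then RT(7) = 211.927 + 104.780 × log₂ 7 = 211.927 + 104.780 × 2.8074 ≈ 506.083 ms.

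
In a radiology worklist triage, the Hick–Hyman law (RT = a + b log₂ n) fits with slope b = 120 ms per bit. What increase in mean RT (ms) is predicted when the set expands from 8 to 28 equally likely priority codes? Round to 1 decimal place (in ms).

216.9 ms

Only the slope matters, since a is common to both: ΔRT = b·log₂(n₂/n₁).
log₂(28) − log₂(8) = 4.8074 − 3 = 1.8074.
ΔRT = 120 × 1.8074 = 216.883 ms.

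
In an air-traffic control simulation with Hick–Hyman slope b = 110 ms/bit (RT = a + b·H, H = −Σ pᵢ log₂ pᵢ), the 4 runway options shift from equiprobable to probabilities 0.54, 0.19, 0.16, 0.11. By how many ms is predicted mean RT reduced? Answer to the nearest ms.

The RT saving is b·ΔH. Equiprobable H₀ = log₂(4) = 2.0000 bits; with the given probabilities H = 1.7086 bits.
b·(H₀ − H) = 110 × (2.0000 − 1.7086) = 32.06 ms.

32 ms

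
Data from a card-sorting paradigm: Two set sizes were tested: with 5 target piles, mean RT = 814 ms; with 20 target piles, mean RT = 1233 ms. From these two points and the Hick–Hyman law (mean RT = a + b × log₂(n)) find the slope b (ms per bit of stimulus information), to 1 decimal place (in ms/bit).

209.5 ms/bit

Slope: b = (1233 − 814) / (log₂ 20 − log₂ 5) = 419/2.0000 = 209.500 ms/bit.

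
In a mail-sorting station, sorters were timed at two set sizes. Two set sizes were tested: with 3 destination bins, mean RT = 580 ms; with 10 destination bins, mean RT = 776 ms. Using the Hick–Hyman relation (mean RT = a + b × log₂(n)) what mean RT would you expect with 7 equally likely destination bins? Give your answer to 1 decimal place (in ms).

With log₂ n on the abscissa the relation is linear; from the two conditions:
  b = (776 − 580) / (log₂ 10 − log₂ 3) = 196 / (3.3219 − 1.5850) = 112.840 ms/bit
  a = 580 − 112.840 × 1.5850 = 401.152 ms
Then RT(7) = 401.152 + 112.840 × log₂ 7 = 401.152 + 112.840 × 2.8074 ≈ 717.935 ms.

717.9 ms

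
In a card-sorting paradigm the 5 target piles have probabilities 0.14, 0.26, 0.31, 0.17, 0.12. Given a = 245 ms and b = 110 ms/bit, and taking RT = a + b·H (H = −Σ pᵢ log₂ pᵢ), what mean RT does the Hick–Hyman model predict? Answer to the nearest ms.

490 ms

Entropy contributions −pᵢ log₂ pᵢ: 0.3971, 0.5053, 0.5238, 0.4346, 0.3671; sum H = 2.2278 bits.
RT = a + bH = 245 + 110·2.2278 = 490.06 ms.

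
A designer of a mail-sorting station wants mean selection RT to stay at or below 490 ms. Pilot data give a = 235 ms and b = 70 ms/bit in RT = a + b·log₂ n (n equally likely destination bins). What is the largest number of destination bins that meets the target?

12

Information budget: (490 − 235)/70 = 3.6429 bits, so n ≤ 2^3.6429 = 12.491 → at most 12.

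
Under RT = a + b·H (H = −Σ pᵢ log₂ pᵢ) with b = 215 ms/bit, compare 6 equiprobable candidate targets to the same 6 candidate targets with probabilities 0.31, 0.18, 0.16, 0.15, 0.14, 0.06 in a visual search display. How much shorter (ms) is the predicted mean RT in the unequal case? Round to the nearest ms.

30 ms

Equiprobable entropy H₀ = log₂ 6 = 2.5850 bits.
Skewed entropy H = −Σ pᵢ log₂ pᵢ = 2.4433 bits.
ΔRT = b·(H₀ − H) = 215 × 0.1417 = 30.46 ms.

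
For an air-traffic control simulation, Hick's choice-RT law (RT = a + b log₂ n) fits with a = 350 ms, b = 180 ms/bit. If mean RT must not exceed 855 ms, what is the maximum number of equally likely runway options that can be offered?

6

Set 350 + 180·log₂ n ≤ 855 → log₂ n ≤ (855 − 350)/180 = 2.8056.
So n ≤ 2^2.8056 = 6.991; the largest integer n is 6.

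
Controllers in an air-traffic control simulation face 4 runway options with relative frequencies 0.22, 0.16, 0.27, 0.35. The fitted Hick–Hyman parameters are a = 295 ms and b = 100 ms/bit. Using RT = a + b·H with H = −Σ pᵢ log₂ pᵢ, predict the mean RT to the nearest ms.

Entropy contributions −pᵢ log₂ pᵢ: 0.4806, 0.4230, 0.5100, 0.5301; sum H = 1.9437 bits.
RT = a + bH = 295 + 100·1.9437 = 489.37 ms.

489 ms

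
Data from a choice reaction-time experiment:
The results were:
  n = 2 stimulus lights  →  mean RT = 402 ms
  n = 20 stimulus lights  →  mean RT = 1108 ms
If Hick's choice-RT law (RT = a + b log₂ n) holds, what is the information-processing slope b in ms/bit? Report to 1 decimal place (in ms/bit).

b = (RT₂ − RT₁)/(log₂ n₂ − log₂ n₁) = (1108 − 402)/(4.3219 − 1) = 212.527 ms/bit.

212.5 ms/bit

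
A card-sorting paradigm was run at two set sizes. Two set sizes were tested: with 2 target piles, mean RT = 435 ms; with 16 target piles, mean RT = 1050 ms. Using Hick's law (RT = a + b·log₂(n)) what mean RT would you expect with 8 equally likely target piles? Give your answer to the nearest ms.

845 ms

Solve the two-equation system in a and b:
  b = (1050 − 435) / (log₂ 16 − log₂ 2) = 615 / (4 − 1) = 205 ms/bit
  a = 435 − 205 × 1 = 230 ms
Then RT(8) = 230 + 205 × log₂ 8 = 230 + 205 × 3 ≈ 845.000 ms.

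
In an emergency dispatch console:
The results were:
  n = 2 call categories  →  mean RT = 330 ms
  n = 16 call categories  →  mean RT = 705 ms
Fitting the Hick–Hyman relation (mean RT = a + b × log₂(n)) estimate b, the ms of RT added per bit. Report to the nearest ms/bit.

The slope on a log₂ axis is (705 − 330) / (4 − 1) = 125 ms/bit.

125 ms/bit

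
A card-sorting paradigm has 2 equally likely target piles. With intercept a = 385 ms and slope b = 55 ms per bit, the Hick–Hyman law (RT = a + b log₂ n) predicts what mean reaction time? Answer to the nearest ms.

log₂(2) = 1 bits, so RT = 385 + 55 × 1 ≈ 440.000 ms.

440 ms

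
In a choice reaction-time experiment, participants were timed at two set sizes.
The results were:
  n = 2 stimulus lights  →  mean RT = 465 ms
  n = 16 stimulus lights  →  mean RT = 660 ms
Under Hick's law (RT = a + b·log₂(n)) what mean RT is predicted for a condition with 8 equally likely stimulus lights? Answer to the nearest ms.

595 ms

Fit slope and intercept:
  b = (660 − 465) / (log₂ 16 − log₂ 2) = 195 / (4 − 1) = 65 ms/bit
  a = 465 − 65 × 1 = 400 ms
Then RT(8) = 400 + 65 × log₂ 8 = 400 + 65 × 3 ≈ 595.000 ms.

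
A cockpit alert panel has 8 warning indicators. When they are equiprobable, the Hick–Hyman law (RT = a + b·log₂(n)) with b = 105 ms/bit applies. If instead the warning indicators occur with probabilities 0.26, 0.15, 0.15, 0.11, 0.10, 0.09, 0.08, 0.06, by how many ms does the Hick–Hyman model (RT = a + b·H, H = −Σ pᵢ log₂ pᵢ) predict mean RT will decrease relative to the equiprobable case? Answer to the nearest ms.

15 ms

Equiprobable entropy H₀ = log₂ 8 = 3.0000 bits.
Skewed entropy H = −Σ pᵢ log₂ pᵢ = 2.8566 bits.
ΔRT = b·(H₀ − H) = 105 × 0.1434 = 15.06 ms.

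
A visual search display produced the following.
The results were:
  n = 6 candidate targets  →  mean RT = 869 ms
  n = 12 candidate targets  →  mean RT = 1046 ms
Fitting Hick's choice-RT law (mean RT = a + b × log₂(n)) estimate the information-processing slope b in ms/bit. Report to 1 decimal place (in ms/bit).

177.0 ms/bit

The slope on a log₂ axis is (1046 − 869) / (3.5850 − 2.5850) = 177.000 ms/bit.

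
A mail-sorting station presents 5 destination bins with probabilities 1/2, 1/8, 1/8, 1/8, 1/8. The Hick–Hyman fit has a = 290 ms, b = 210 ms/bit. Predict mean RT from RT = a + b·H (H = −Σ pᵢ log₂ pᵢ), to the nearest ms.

Each term −pᵢ log₂ pᵢ: 0.5·1 + 0.125·3 + 0.125·3 + 0.125·3 + 0.125·3; summed, H = 2.000 bits.
Mean RT = a + bH = 290 + 210·2.000 = 710.00 ms.

710 ms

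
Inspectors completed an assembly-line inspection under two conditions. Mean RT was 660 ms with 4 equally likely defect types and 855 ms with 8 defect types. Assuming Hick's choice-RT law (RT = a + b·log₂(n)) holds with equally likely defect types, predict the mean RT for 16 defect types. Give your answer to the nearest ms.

Fit slope and intercept:
  b = (855 − 660) / (log₂ 8 − log₂ 4) = 195 / (3 − 2) = 195 ms/bit
  a = 660 − 195 × 2 = 270 ms
Then RT(16) = 270 + 195 × log₂ 16 = 270 + 195 × 4 ≈ 1050.000 ms.

1050 ms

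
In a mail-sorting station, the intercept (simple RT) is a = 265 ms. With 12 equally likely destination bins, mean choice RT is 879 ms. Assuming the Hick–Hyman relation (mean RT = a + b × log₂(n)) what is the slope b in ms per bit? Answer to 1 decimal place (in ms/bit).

12 alternatives carry log₂ 12 = 3.5850 bits; the choice cost is 879 − 265 = 614 ms, so b = 614/3.5850 = 171.271 ms/bit.

171.3 ms/bit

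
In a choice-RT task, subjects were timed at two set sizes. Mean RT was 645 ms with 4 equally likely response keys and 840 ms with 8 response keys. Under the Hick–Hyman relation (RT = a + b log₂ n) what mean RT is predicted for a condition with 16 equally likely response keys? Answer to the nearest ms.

Solve the two-equation system in a and b:
  b = (840 − 645) / (log₂ 8 − log₂ 4) = 195 / (3 − 2) = 195 ms/bit
  a = 645 − 195 × 2 = 255 ms
Then RT(16) = 255 + 195 × log₂ 16 = 255 + 195 × 4 ≈ 1035.000 ms.

1035 ms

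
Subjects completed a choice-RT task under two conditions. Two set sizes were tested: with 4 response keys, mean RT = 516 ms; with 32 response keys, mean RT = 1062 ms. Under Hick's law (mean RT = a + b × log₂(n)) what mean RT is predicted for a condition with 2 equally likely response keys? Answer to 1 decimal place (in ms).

334.0 ms

RT is linear in log₂ n, so two points fix the line:
  b = (1062 − 516) / (log₂ 32 − log₂ 4) = 546 / (5 − 2) = 182.000 ms/bit
  a = 516 − 182.000 × 2 = 152.000 ms
Then RT(2) = 152.000 + 182.000 × log₂ 2 = 152.000 + 182.000 × 1 ≈ 334.000 ms.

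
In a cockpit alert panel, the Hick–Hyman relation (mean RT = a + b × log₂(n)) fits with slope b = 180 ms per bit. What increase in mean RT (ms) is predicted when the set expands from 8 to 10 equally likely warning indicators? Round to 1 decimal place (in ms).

57.9 ms

The intercept a cancels: ΔRT = b·(log₂ n₂ − log₂ n₁) = b·log₂(n₂/n₁).
log₂(10) − log₂(8) = 3.3219 − 3 = 0.3219.
ΔRT = 180 × 0.3219 = 57.947 ms.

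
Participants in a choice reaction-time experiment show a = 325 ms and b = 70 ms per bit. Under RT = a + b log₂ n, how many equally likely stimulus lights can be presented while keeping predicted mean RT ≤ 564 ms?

Set 325 + 70·log₂ n ≤ 564 → log₂ n ≤ (564 − 325)/70 = 3.4143.
So n ≤ 2^3.4143 = 10.661; the largest integer n is 10.

10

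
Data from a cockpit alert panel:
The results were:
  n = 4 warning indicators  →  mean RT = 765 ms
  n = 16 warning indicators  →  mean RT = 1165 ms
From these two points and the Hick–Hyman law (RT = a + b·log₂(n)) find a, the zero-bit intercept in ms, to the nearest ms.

365 ms

The slope on a log₂ axis is (1165 − 765) / (4 − 2) = 200 ms/bit.
Intercept: a = 765 − 200·log₂(4) = 365.000 ms.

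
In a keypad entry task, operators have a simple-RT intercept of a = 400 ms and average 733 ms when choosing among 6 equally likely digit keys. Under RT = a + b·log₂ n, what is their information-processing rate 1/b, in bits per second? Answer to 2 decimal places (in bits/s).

b = (733 − 400)/log₂ 6 = 333/2.5850 = 128.822 ms per bit = 0.12882 s/bit; the reciprocal is 7.763 bits/s.

7.76 bits/s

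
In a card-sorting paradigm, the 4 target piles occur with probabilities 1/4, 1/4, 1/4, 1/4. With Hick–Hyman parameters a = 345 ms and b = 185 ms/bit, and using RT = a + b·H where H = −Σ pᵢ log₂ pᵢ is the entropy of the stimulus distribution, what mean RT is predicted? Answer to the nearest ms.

H = −Σ pᵢ log₂ pᵢ = 0.25·2 + 0.25·2 + 0.25·2 + 0.25·2 = 2.000 bits.
RT = 345 + 185 × 2.000 = 715.00 ms.

715 ms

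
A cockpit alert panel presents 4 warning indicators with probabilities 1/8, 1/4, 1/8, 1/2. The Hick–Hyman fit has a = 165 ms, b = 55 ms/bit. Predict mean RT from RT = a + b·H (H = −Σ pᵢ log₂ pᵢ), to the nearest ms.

261 ms

H = −Σ pᵢ log₂ pᵢ = 0.125·3 + 0.25·2 + 0.125·3 + 0.5·1 = 1.750 bits.
RT = 165 + 55 × 1.750 = 261.25 ms.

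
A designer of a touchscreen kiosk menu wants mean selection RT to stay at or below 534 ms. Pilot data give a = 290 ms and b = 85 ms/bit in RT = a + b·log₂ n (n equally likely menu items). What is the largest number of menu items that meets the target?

Information budget: (534 − 290)/85 = 2.8706 bits, so n ≤ 2^2.8706 = 7.314 → at most 7.

7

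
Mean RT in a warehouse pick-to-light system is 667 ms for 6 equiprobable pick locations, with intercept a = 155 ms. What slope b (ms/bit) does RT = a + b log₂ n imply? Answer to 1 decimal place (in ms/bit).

198.1 ms/bit

6 alternatives carry log₂ 6 = 2.5850 bits; the choice cost is 667 − 155 = 512 ms, so b = 512/2.5850 = 198.069 ms/bit.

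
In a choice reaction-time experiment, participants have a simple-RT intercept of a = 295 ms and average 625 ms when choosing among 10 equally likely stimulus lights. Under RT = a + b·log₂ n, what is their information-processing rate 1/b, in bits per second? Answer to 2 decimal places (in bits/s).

Choice component = 625 − 295 = 330 ms over log₂(10) = 3.3219 bits.
b = 330 / 3.3219 = 99.340 ms/bit, so 1/b = 10.066 bits/s.

10.07 bits/s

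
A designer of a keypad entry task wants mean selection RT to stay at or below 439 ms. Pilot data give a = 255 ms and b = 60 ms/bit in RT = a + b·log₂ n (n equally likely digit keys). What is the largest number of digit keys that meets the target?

Information budget: (439 − 255)/60 = 3.0667 bits, so n ≤ 2^3.0667 = 8.378 → at most 8.

8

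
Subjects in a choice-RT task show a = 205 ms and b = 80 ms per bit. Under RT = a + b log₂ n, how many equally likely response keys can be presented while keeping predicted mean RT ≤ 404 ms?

Information budget: (404 − 205)/80 = 2.4875 bits, so n ≤ 2^2.4875 = 5.608 → at most 5.

5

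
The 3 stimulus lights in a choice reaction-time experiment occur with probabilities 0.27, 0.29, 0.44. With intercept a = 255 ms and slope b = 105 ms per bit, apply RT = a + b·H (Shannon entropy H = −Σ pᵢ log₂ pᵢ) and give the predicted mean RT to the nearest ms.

Entropy contributions −pᵢ log₂ pᵢ: 0.5100, 0.5179, 0.5211; sum H = 1.5491 bits.
RT = a + bH = 255 + 105·1.5491 = 417.65 ms.

418 ms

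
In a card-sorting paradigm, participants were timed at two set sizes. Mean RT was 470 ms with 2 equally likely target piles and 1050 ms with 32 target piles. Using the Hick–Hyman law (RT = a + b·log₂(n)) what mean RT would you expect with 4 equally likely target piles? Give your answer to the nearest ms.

615 ms

Fit slope and intercept:
  b = (1050 − 470) / (log₂ 32 − log₂ 2) = 580 / (5 − 1) = 145 ms/bit
  a = 470 − 145 × 1 = 325 ms
Then RT(4) = 325 + 145 × log₂ 4 = 325 + 145 × 2 ≈ 615.000 ms.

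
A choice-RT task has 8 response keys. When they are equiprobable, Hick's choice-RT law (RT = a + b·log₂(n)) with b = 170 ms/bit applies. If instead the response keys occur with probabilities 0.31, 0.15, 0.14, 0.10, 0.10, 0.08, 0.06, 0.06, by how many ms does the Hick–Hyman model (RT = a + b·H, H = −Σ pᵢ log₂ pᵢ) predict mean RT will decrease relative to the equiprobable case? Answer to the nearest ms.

Equiprobable entropy H₀ = log₂ 8 = 3.0000 bits.
Skewed entropy H = −Σ pᵢ log₂ pᵢ = 2.7744 bits.
ΔRT = b·(H₀ − H) = 170 × 0.2256 = 38.35 ms.

38 ms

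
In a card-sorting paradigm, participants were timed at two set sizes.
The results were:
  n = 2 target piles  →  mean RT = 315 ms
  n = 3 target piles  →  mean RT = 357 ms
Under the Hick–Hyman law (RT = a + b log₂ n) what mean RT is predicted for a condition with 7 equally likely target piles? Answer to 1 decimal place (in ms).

Solve the two-equation system in a and b:
  b = (357 − 315) / (log₂ 3 − log₂ 2) = 42 / (1.5850 − 1) = 71.799 ms/bit
  a = 315 − 71.799 × 1 = 243.201 ms
Then RT(7) = 243.201 + 71.799 × log₂ 7 = 243.201 + 71.799 × 2.8074 ≈ 444.767 ms.

444.8 ms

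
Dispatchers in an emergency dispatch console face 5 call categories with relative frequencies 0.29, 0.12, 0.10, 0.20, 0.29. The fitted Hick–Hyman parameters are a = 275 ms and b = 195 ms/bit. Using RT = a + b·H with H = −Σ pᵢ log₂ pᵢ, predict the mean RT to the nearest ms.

704 ms

H = 0.29·log₂(1/0.29) + 0.12·log₂(1/0.12) + 0.10·log₂(1/0.10) + 0.20·log₂(1/0.20) + 0.29·log₂(1/0.29) = 2.1995 bits.
RT = 275 + 195 × 2.1995 = 703.89 ms.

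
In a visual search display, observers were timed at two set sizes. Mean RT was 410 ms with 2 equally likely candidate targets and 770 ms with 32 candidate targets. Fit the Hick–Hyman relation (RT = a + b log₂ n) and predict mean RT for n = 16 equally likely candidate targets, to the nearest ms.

680 ms

RT is linear in log₂ n, so two points fix the line:
  b = (770 − 410) / (log₂ 32 − log₂ 2) = 360 / (5 − 1) = 90 ms/bit
  a = 410 − 90 × 1 = 320 ms
Then RT(16) = 320 + 90 × log₂ 16 = 320 + 90 × 4 ≈ 680.000 ms.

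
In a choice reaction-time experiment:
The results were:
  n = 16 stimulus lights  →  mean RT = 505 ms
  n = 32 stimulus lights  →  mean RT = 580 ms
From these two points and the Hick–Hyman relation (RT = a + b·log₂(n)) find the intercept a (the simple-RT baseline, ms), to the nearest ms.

205 ms

Slope: b = (580 − 505) / (log₂ 32 − log₂ 16) = 75/1.0000 = 75 ms/bit.
a = RT₁ − b·log₂ n₁ = 505 − 75 × 4 = 205.000 ms.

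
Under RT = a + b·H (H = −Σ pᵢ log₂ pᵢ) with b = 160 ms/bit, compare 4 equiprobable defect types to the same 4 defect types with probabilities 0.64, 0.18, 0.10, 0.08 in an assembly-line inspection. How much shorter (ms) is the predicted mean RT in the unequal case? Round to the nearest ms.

Equiprobable entropy H₀ = log₂ 4 = 2.0000 bits.
Skewed entropy H = −Σ pᵢ log₂ pᵢ = 1.4811 bits.
ΔRT = b·(H₀ − H) = 160 × 0.5189 = 83.03 ms.

83 ms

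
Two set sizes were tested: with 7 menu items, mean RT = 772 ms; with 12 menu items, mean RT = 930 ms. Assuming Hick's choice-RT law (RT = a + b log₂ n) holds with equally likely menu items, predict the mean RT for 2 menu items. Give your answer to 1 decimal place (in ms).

With log₂ n on the abscissa the relation is linear; from the two conditions:
  b = (930 − 772) / (log₂ 12 − log₂ 7) = 158 / (3.5850 − 2.8074) = 203.187 ms/bit
  a = 772 − 203.187 × 2.8074 = 201.581 ms
Then RT(2) = 201.581 + 203.187 × log₂ 2 = 201.581 + 203.187 × 1 ≈ 404.768 ms.

404.8 ms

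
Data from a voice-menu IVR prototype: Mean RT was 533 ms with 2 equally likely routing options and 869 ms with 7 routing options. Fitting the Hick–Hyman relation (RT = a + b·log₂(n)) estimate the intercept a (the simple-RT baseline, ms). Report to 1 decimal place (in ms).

The slope on a log₂ axis is (869 − 533) / (2.8074 − 1) = 185.907 ms/bit.
a = RT₁ − b·log₂ n₁ = 533 − 185.907 × 1 = 347.093 ms.

347.1 ms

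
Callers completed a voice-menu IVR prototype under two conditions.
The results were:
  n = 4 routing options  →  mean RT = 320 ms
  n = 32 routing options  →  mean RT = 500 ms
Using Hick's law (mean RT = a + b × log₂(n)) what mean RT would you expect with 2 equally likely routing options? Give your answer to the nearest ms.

Fit slope and intercept:
  b = (500 − 320) / (log₂ 32 − log₂ 4) = 180 / (5 − 2) = 60 ms/bit
  a = 320 − 60 × 2 = 200 ms
Then RT(2) = 200 + 60 × log₂ 2 = 200 + 60 × 1 ≈ 260.000 ms.

260 ms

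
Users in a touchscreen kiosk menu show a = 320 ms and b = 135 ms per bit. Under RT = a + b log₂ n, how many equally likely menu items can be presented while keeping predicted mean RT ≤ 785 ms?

135·log₂ n ≤ 785 − 320 = 465, giving log₂ n ≤ 3.4444 and n ≤ 10.886. The largest whole number is 10.

10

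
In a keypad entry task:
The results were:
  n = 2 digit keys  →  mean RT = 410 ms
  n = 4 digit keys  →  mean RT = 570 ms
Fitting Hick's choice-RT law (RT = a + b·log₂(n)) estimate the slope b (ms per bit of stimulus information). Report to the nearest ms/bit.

160 ms/bit

b = (RT₂ − RT₁)/(log₂ n₂ − log₂ n₁) = (570 − 410)/(2 − 1) = 160 ms/bit.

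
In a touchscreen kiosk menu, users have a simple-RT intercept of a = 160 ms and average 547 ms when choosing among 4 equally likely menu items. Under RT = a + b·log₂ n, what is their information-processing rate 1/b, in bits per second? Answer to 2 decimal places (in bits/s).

Choice component = 547 − 160 = 387 ms over log₂(4) = 2 bits.
b = 387 / 2 = 193.500 ms/bit, so 1/b = 5.168 bits/s.

5.17 bits/s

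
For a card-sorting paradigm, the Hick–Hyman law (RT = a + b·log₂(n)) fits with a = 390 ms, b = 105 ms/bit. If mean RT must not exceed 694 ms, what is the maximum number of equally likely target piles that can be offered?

7

Information budget: (694 − 390)/105 = 2.8952 bits, so n ≤ 2^2.8952 = 7.440 → at most 7.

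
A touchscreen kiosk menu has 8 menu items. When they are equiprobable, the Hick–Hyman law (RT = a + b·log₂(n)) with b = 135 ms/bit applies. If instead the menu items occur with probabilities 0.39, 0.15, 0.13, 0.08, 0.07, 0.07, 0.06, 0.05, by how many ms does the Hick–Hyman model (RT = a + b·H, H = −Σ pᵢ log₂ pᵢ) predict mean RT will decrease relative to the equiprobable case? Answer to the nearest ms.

52 ms

Equiprobable entropy H₀ = log₂ 8 = 3.0000 bits.
Skewed entropy H = −Σ pᵢ log₂ pᵢ = 2.6112 bits.
ΔRT = b·(H₀ − H) = 135 × 0.3888 = 52.48 ms.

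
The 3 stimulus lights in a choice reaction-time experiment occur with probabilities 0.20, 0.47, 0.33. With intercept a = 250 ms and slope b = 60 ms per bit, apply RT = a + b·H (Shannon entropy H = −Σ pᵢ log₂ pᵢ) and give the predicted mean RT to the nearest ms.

340 ms

H = 0.20·log₂(1/0.20) + 0.47·log₂(1/0.47) + 0.33·log₂(1/0.33) = 1.5042 bits.
RT = 250 + 60 × 1.5042 = 340.25 ms.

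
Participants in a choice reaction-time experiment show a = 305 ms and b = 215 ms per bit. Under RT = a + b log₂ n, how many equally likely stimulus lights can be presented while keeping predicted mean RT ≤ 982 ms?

215·log₂ n ≤ 982 − 305 = 677, giving log₂ n ≤ 3.1488 and n ≤ 8.869. The largest whole number is 8.

8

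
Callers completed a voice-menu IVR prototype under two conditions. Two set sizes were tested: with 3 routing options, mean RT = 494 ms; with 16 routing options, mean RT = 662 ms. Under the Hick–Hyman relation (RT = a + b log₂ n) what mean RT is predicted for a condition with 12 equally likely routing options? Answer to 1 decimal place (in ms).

RT is linear in log₂ n, so two points fix the line:
  b = (662 − 494) / (log₂ 16 − log₂ 3) = 168 / (4 − 1.5850) = 69.564 ms/bit
  a = 494 − 69.564 × 1.5850 = 383.743 ms
Then RT(12) = 383.743 + 69.564 × log₂ 12 = 383.743 + 69.564 × 3.5850 ≈ 633.128 ms.

633.1 ms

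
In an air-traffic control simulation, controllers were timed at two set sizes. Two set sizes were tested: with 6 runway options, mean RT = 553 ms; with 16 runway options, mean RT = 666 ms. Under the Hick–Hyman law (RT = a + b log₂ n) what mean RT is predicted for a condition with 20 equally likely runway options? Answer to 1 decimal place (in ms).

691.7 ms

Solve the two-equation system in a and b:
  b = (666 − 553) / (log₂ 16 − log₂ 6) = 113 / (4 − 2.5850) = 79.857 ms/bit
  a = 553 − 79.857 × 2.5850 = 346.574 ms
Then RT(20) = 346.574 + 79.857 × log₂ 20 = 346.574 + 79.857 × 4.3219 ≈ 691.708 ms.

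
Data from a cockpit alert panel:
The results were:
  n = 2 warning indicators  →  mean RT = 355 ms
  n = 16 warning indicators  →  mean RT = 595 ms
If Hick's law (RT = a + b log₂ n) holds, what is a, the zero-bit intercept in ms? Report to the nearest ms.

275 ms

The slope on a log₂ axis is (595 − 355) / (4 − 1) = 80 ms/bit.
a = RT₁ − b·log₂ n₁ = 355 − 80 × 1 = 275.000 ms.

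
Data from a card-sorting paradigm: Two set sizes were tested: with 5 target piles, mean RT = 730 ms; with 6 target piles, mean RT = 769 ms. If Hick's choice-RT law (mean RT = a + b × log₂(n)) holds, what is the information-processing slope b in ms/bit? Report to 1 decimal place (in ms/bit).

148.3 ms/bit

The slope on a log₂ axis is (769 − 730) / (2.5850 − 2.3219) = 148.270 ms/bit.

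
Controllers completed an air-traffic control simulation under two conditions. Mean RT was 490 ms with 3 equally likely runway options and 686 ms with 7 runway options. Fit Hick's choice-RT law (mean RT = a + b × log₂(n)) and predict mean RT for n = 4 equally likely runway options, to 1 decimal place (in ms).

556.5 ms

RT is linear in log₂ n, so two points fix the line:
  b = (686 − 490) / (log₂ 7 − log₂ 3) = 196 / (2.8074 − 1.5850) = 160.341 ms/bit
  a = 490 − 160.341 × 1.5850 = 235.865 ms
Then RT(4) = 235.865 + 160.341 × log₂ 4 = 235.865 + 160.341 × 2 ≈ 556.548 ms.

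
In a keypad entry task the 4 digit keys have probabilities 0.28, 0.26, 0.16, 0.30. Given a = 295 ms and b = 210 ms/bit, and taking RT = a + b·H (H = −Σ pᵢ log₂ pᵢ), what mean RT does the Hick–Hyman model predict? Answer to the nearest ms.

Entropy contributions −pᵢ log₂ pᵢ: 0.5142, 0.5053, 0.4230, 0.5211; sum H = 1.9636 bits.
RT = a + bH = 295 + 210·1.9636 = 707.36 ms.

707 ms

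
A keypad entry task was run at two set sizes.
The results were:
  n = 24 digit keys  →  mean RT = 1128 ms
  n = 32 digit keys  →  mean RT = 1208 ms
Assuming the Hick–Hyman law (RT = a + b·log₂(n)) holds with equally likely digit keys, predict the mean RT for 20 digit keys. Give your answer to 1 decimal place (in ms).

RT is linear in log₂ n, so two points fix the line:
  b = (1208 − 1128) / (log₂ 32 − log₂ 24) = 80 / (5 − 4.5850) = 192.754 ms/bit
  a = 1128 − 192.754 × 4.5850 = 244.232 ms
Then RT(20) = 244.232 + 192.754 × log₂ 20 = 244.232 + 192.754 × 4.3219 ≈ 1077.299 ms.

1077.3 ms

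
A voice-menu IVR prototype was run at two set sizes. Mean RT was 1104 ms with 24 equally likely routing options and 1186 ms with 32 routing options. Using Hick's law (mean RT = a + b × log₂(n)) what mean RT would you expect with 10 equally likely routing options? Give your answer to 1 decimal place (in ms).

854.5 ms

Fit slope and intercept:
  b = (1186 − 1104) / (log₂ 32 − log₂ 24) = 82 / (5 − 4.5850) = 197.573 ms/bit
  a = 1104 − 197.573 × 4.5850 = 198.137 ms
Then RT(10) = 198.137 + 197.573 × log₂ 10 = 198.137 + 197.573 × 3.3219 ≈ 854.459 ms.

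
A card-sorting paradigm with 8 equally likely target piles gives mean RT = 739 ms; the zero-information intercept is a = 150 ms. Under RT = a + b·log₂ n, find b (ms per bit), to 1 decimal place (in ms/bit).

8 alternatives carry log₂ 8 = 3 bits; the choice cost is 739 − 150 = 589 ms, so b = 589/3 = 196.333 ms/bit.

196.3 ms/bit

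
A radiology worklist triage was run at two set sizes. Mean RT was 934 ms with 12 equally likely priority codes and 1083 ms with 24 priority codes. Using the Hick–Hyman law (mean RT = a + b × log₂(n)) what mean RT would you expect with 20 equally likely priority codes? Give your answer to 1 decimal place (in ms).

1043.8 ms

With log₂ n on the abscissa the relation is linear; from the two conditions:
  b = (1083 − 934) / (log₂ 24 − log₂ 12) = 149 / (4.5850 − 3.5850) = 149.000 ms/bit
  a = 934 − 149.000 × 3.5850 = 399.841 ms
Then RT(20) = 399.841 + 149.000 × log₂ 20 = 399.841 + 149.000 × 4.3219 ≈ 1043.808 ms.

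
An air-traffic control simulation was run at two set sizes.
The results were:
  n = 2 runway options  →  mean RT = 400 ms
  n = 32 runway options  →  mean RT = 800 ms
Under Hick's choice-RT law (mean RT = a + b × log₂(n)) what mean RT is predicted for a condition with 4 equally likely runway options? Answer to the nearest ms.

500 ms

Solve the two-equation system in a and b:
  b = (800 − 400) / (log₂ 32 − log₂ 2) = 400 / (5 − 1) = 100 ms/bit
  a = 400 − 100 × 1 = 300 ms
Then RT(4) = 300 + 100 × log₂ 4 = 300 + 100 × 2 ≈ 500.000 ms.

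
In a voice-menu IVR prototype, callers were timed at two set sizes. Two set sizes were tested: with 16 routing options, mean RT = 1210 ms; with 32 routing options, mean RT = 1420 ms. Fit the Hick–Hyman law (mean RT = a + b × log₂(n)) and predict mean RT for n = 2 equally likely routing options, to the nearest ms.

580 ms

With log₂ n on the abscissa the relation is linear; from the two conditions:
  b = (1420 − 1210) / (log₂ 32 − log₂ 16) = 210 / (5 − 4) = 210 ms/bit
  a = 1210 − 210 × 4 = 370 ms
Then RT(2) = 370 + 210 × log₂ 2 = 370 + 210 × 1 ≈ 580.000 ms.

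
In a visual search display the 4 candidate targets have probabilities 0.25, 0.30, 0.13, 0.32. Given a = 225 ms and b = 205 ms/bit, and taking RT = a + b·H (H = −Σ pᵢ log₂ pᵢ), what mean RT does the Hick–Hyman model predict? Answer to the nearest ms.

621 ms

Entropy contributions −pᵢ log₂ pᵢ: 0.5000, 0.5211, 0.3826, 0.5260; sum H = 1.9298 bits.
RT = a + bH = 225 + 205·1.9298 = 620.60 ms.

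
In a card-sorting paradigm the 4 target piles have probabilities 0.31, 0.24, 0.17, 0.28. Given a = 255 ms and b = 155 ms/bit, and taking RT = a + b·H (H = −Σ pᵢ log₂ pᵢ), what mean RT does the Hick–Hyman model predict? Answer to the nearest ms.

560 ms

H = 0.31·log₂(1/0.31) + 0.24·log₂(1/0.24) + 0.17·log₂(1/0.17) + 0.28·log₂(1/0.28) = 1.9667 bits.
RT = 255 + 155 × 1.9667 = 559.84 ms.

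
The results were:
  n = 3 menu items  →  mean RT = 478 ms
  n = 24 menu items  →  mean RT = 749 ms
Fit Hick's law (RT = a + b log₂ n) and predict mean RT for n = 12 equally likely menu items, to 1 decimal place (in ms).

With log₂ n on the abscissa the relation is linear; from the two conditions:
  b = (749 − 478) / (log₂ 24 − log₂ 3) = 271 / (4.5850 − 1.5850) = 90.333 ms/bit
  a = 478 − 90.333 × 1.5850 = 334.825 ms
Then RT(12) = 334.825 + 90.333 × log₂ 12 = 334.825 + 90.333 × 3.5850 ≈ 658.667 ms.

658.7 ms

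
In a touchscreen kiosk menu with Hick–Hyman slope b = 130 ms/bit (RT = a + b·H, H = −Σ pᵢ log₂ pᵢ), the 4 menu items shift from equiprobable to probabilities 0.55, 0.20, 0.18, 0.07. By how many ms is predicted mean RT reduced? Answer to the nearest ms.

45 ms

Equiprobable entropy H₀ = log₂ 4 = 2.0000 bits.
Skewed entropy H = −Σ pᵢ log₂ pᵢ = 1.6526 bits.
ΔRT = b·(H₀ − H) = 130 × 0.3474 = 45.16 ms.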